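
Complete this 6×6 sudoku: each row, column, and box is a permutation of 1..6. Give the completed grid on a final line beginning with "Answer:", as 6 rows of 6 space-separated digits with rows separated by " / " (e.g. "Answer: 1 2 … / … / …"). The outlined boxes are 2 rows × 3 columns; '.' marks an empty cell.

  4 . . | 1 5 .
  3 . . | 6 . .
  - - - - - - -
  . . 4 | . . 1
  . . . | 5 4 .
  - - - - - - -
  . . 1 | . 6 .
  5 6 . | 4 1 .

Step 1. [r1c2∈{2}] r1c2 is down to just 2 ⇒ r1c2=2.
Step 2. [r5c1∈{2}] r5c1's peers cover all but 2. So r5c1=2.
Step 3. [r4c6∈{2,3,6}] col 6 places 6 nowhere but r4c6. So r4c6=6.
Step 4. [r5c4∈{3}] only 3 remains possible at r5c4. So r5c4=3.
Step 5. [r3c5∈{2,3}] col 5 places 3 nowhere but r3c5. So r3c5=3.
Step 6. [r2c2∈{1,5}] row 2 places 1 nowhere but r2c2 ⇒ r2c2=1.
Step 7. [r4c3∈{2,3}] across row 4, 2 lands solely at r4c3 ⇒ r4c3=2.
Step 8. [r2c5∈{2}] r2c5 has the single candidate 2 ⇒ r2c5=2.
Step 9. [r2c3∈{5}] only 5 remains possible at r2c3 ⇒ r2c3=5.
Step 10. [r1c3∈{6}] nothing but 6 survives at r1c3, so r1c3=6.
Step 11. [r6c6∈{2}] r6c6 has the single candidate 2. So r6c6=2.
Step 12. [r1c6∈{3}] r1c6 has the single candidate 3, so r1c6=3.
Step 13. [r5c6∈{5}] nothing but 5 survives at r5c6, so r5c6=5.
Step 14. [r5c2∈{4}] r5c2 is down to just 4, so r5c2=4.
Step 15. [r3c4∈{2}] only 2 remains possible at r3c4 ⇒ r3c4=2.
Step 16. [r6c3∈{3}] r6c3's peers cover all but 3 ⇒ r6c3=3.
Step 17. [r2c6∈{4}] only 4 remains possible at r2c6. So r2c6=4.
Step 18. [r4c2∈{3}] nothing but 3 survives at r4c2 ⇒ r4c2=3.
Step 19. [r3c2∈{5}] r3c2 has the single candidate 5, so r3c2=5.
Step 20. [r4c1∈{1}] only 1 remains possible at r4c1 ⇒ r4c1=1.
Step 21. [r3c1∈{6}] r3c1's peers cover all but 6, so r3c1=6.

Answer: 4 2 6 1 5 3 / 3 1 5 6 2 4 / 6 5 4 2 3 1 / 1 3 2 5 4 6 / 2 4 1 3 6 5 / 5 6 3 4 1 2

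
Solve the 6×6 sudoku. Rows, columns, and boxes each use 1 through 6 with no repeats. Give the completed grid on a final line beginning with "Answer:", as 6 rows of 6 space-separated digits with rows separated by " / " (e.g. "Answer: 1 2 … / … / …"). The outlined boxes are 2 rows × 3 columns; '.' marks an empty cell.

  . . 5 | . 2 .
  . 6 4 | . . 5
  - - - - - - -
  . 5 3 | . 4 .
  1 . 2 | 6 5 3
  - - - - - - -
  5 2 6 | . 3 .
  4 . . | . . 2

Step 1. [r1c2∈{1,3}] box 1 places 1 nowhere but r1c2. So r1c2=1.
Step 2. [r6c3∈{1}] r6c3 has the single candidate 1. So r6c3=1.
Step 3. [r1c1∈{3}] only 3 remains possible at r1c1 ⇒ r1c1=3.
Step 4. [r3c6∈{1}] r3c6 has the single candidate 1. So r3c6=1.
Step 5. [r1c4∈{4}] nothing but 4 survives at r1c4, so r1c4=4.
Step 6. [r2c4∈{1,3}] in row 2, 3 fits only at r2c4, so r2c4=3.
Step 7. [r1c6∈{6}] r1c6's peers cover all but 6, so r1c6=6.
Step 8. [r6c4∈{5}] r6c4 has the single candidate 5. So r6c4=5.
Step 9. [r3c1∈{6}] r3c1 is down to just 6 ⇒ r3c1=6.
Step 10. [r6c5∈{6}] r6c5 is down to just 6, so r6c5=6.
Step 11. [r4c2∈{4}] r4c2 has the single candidate 4, so r4c2=4.
Step 12. [r5c4∈{1}] r5c4 has the single candidate 1, so r5c4=1.
Step 13. [r5c6∈{4}] r5c6's peers cover all but 4, so r5c6=4.
Step 14. [r2c1∈{2}] nothing but 2 survives at r2c1. So r2c1=2.
Step 15. [r3c4∈{2}] r3c4 has the single candidate 2. So r3c4=2.
Step 16. [r2c5∈{1}] nothing but 1 survives at r2c5. So r2c5=1.
Step 17. [r6c2∈{3}] only 3 remains possible at r6c2. So r6c2=3.

Answer: 3 1 5 4 2 6 / 2 6 4 3 1 5 / 6 5 3 2 4 1 / 1 4 2 6 5 3 / 5 2 6 1 3 4 / 4 3 1 5 6 2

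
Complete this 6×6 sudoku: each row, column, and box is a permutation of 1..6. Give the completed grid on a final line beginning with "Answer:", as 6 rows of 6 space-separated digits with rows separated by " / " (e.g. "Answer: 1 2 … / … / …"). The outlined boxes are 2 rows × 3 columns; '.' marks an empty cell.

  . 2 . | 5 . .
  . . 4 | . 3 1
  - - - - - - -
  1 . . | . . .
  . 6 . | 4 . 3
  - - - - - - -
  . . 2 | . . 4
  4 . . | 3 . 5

Step 1. [r1c6∈{6}] r1c6 is down to just 6 ⇒ r1c6=6.
Step 2. [r4c3∈{5}] nothing but 5 survives at r4c3, so r4c3=5.
Step 3. [r6c5∈{1,2,6}] across row 6, 2 lands solely at r6c5. So r6c5=2.
Step 4. [r5c4∈{1,6}] col 4 places 1 nowhere but r5c4. So r5c4=1.
Step 5. [r2c2∈{5}] r2c2 is down to just 5 ⇒ r2c2=5.
Step 6. [r3c4∈{2,6}] across col 4, 6 lands solely at r3c4. So r3c4=6.
Step 7. [r5c2∈{3}] nothing but 3 survives at r5c2. So r5c2=3.
Step 8. [r6c3∈{1,6}] in row 6, 6 fits only at r6c3, so r6c3=6.
Step 9. [r3c3∈{3}] r3c3 is down to just 3. So r3c3=3.
Step 10. [r2c4∈{2}] r2c4 has the single candidate 2, so r2c4=2.
Step 11. [r1c3∈{1}] r1c3's peers cover all but 1. So r1c3=1.
Step 12. [r3c2∈{4}] only 4 remains possible at r3c2, so r3c2=4.
Step 13. [r3c6∈{2}] r3c6's peers cover all but 2, so r3c6=2.
Step 14. [r6c2∈{1}] r6c2's peers cover all but 1 ⇒ r6c2=1.
Step 15. [r1c5∈{4}] r1c5 has the single candidate 4, so r1c5=4.
Step 16. [r5c5∈{6}] r5c5 is down to just 6 ⇒ r5c5=6.
Step 17. [r4c1∈{2}] r4c1's peers cover all but 2. So r4c1=2.
Step 18. [r4c5∈{1}] r4c5's peers cover all but 1 ⇒ r4c5=1.
Step 19. [r2c1∈{6}] only 6 remains possible at r2c1 ⇒ r2c1=6.
Step 20. [r1c1∈{3}] nothing but 3 survives at r1c1 ⇒ r1c1=3.
Step 21. [r5c1∈{5}] r5c1's peers cover all but 5. So r5c1=5.
Step 22. [r3c5∈{5}] r3c5 has the single candidate 5, so r3c5=5.

Answer: 3 2 1 5 4 6 / 6 5 4 2 3 1 / 1 4 3 6 5 2 / 2 6 5 4 1 3 / 5 3 2 1 6 4 / 4 1 6 3 2 5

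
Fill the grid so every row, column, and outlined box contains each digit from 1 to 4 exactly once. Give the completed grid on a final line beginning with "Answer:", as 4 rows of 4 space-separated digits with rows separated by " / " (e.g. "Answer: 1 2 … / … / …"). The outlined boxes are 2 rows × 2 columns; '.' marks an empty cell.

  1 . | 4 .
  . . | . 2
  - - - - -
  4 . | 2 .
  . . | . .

Step 1. [r2c1∈{3}] nothing but 3 survives at r2c1, so r2c1=3.
Step 2. [r4c3∈{1,3}] in col 3, 3 fits only at r4c3. So r4c3=3.
Step 3. [r3c4∈{1}] r3c4 has the single candidate 1 ⇒ r3c4=1.
Step 4. [r1c2∈{2}] r1c2 is down to just 2, so r1c2=2.
Step 5. [r4c1∈{2}] nothing but 2 survives at r4c1, so r4c1=2.
Step 6. [r3c2∈{3}] r3c2's peers cover all but 3. So r3c2=3.
Step 7. [r1c4∈{3}] r1c4's peers cover all but 3. So r1c4=3.
Step 8. [r2c3∈{1}] r2c3 has the single candidate 1 ⇒ r2c3=1.
Step 9. [r4c2∈{1}] only 1 remains possible at r4c2. So r4c2=1.
Step 10. [r2c2∈{4}] r2c2 is down to just 4, so r2c2=4.
Step 11. [r4c4∈{4}] r4c4 has the single candidate 4 ⇒ r4c4=4.

Answer: 1 2 4 3 / 3 4 1 2 / 4 3 2 1 / 2 1 3 4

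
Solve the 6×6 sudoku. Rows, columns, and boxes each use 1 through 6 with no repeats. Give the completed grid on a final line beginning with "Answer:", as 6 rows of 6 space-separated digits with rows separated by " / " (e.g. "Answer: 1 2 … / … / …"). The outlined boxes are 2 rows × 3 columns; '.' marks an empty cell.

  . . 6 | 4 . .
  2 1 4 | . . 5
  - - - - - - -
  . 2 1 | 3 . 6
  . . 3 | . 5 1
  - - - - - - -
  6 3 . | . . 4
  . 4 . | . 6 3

Step 1. [r1c5∈{1,2,3}] across row 1, 1 lands solely at r1c5. So r1c5=1.
Step 2. [r3c1∈{4,5}] across row 3, 5 lands solely at r3c1, so r3c1=5.
Step 3. [r5c4∈{1,2,5}] 1 has one home in row 5: r5c4, so r5c4=1.
Step 4. [r5c3∈{2,5}] in row 5, 5 fits only at r5c3. So r5c3=5.
Step 5. [r4c4∈{2}] r4c4 is down to just 2 ⇒ r4c4=2.
Step 6. [r5c5∈{2}] r5c5 has the single candidate 2, so r5c5=2.
Step 7. [r1c6∈{2}] r1c6's peers cover all but 2, so r1c6=2.
Step 8. [r6c1∈{1}] r6c1 has the single candidate 1. So r6c1=1.
Step 9. [r2c4∈{6}] only 6 remains possible at r2c4 ⇒ r2c4=6.
Step 10. [r1c2∈{5}] r1c2 is down to just 5 ⇒ r1c2=5.
Step 11. [r1c1∈{3}] r1c1's peers cover all but 3 ⇒ r1c1=3.
Step 12. [r3c5∈{4}] only 4 remains possible at r3c5. So r3c5=4.
Step 13. [r2c5∈{3}] nothing but 3 survives at r2c5, so r2c5=3.
Step 14. [r6c3∈{2}] r6c3 has the single candidate 2, so r6c3=2.
Step 15. [r4c1∈{4}] nothing but 4 survives at r4c1 ⇒ r4c1=4.
Step 16. [r4c2∈{6}] only 6 remains possible at r4c2, so r4c2=6.
Step 17. [r6c4∈{5}] r6c4 has the single candidate 5. So r6c4=5.

Answer: 3 5 6 4 1 2 / 2 1 4 6 3 5 / 5 2 1 3 4 6 / 4 6 3 2 5 1 / 6 3 5 1 2 4 / 1 4 2 5 6 3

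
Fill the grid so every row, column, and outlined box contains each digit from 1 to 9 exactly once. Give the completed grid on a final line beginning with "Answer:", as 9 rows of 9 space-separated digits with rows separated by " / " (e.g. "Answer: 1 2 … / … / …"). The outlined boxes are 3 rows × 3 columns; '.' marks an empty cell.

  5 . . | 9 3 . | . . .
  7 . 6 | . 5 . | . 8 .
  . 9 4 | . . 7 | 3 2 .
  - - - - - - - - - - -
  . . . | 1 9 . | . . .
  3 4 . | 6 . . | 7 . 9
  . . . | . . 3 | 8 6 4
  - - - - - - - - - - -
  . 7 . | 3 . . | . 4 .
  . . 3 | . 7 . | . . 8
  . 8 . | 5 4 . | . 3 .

Step 1. [r8c4∈{2}] r8c4 is down to just 2 ⇒ r8c4=2.
Step 2. [r2c9∈{1}] r2c9's peers cover all but 1, so r2c9=1.
Step 3. [r4c8∈{5}] only 5 remains possible at r4c8, so r4c8=5.
Step 4. [r4c7∈{2}] only 2 remains possible at r4c7 ⇒ r4c7=2.
Step 5. [r8c8∈{1,9}] r8c8 is the only open cell in col 8 admitting 9 ⇒ r8c8=9.
Step 6. [r6c5∈{2}] r6c5's peers cover all but 2. So r6c5=2.
Step 7. [r5c3∈{1,2,5,8}] in row 5, 2 fits only at r5c3, so r5c3=2.
Step 8. [r5c5∈{8}] r5c5 is down to just 8 ⇒ r5c5=8.
Step 9. [r7c6∈{1,6,8,9}] across row 7, 8 lands solely at r7c6. So r7c6=8.
Step 10. [r9c6∈{1,6,9}] r9c6 is the only open cell in col 6 admitting 9 ⇒ r9c6=9.
Step 11. [r9c3∈{1}] only 1 remains possible at r9c3. So r9c3=1.
Step 12. [r9c7∈{6}] nothing but 6 survives at r9c7. So r9c7=6.
Step 13. [r2c4∈{4}] only 4 remains possible at r2c4. So r2c4=4.
Step 14. [r1c3∈{8}] r1c3 is down to just 8. So r1c3=8.
Step 15. [r3c1∈{1}] r3c1 has the single candidate 1, so r3c1=1.
Step 16. [r3c5∈{6}] r3c5 has the single candidate 6. So r3c5=6.
Step 17. [r7c1∈{2,6,9}] in row 7, 6 fits only at r7c1, so r7c1=6.
Step 18. [r8c2∈{5}] only 5 remains possible at r8c2, so r8c2=5.
Step 19. [r7c7∈{1,5}] r7c7 is the only open cell in col 7 admitting 5, so r7c7=5.
Step 20. [r1c6∈{1,2}] 1 has one home in row 1: r1c6 ⇒ r1c6=1.
Step 21. [r9c9∈{2,7}] in row 9, 7 fits only at r9c9. So r9c9=7.
Step 22. [r6c3∈{5,7,9}] across row 6, 5 lands solely at r6c3 ⇒ r6c3=5.
Step 23. [r2c2∈{2,3}] in row 2, 3 fits only at r2c2, so r2c2=3.
Step 24. [r7c5∈{1}] nothing but 1 survives at r7c5, so r7c5=1.
Step 25. [r3c4∈{8}] r3c4's peers cover all but 8 ⇒ r3c4=8.
Step 26. [r4c6∈{4}] nothing but 4 survives at r4c6 ⇒ r4c6=4.
Step 27. [r4c2∈{6}] r4c2's peers cover all but 6. So r4c2=6.
Step 28. [r4c9∈{3}] only 3 remains possible at r4c9. So r4c9=3.
Step 29. [r4c1∈{8}] r4c1 has the single candidate 8, so r4c1=8.
Step 30. [r6c4∈{7}] r6c4's peers cover all but 7. So r6c4=7.
Step 31. [r6c1∈{9}] r6c1 is down to just 9, so r6c1=9.
Step 32. [r5c8∈{1}] only 1 remains possible at r5c8, so r5c8=1.
Step 33. [r1c7∈{4}] nothing but 4 survives at r1c7. So r1c7=4.
Step 34. [r3c9∈{5}] nothing but 5 survives at r3c9 ⇒ r3c9=5.
Step 35. [r2c6∈{2}] r2c6 is down to just 2. So r2c6=2.
Step 36. [r8c1∈{4}] r8c1 has the single candidate 4 ⇒ r8c1=4.
Step 37. [r5c6∈{5}] r5c6 has the single candidate 5. So r5c6=5.
Step 38. [r7c3∈{9}] r7c3's peers cover all but 9, so r7c3=9.
Step 39. [r1c9∈{6}] r1c9 is down to just 6, so r1c9=6.
Step 40. [r6c2∈{1}] nothing but 1 survives at r6c2. So r6c2=1.
Step 41. [r4c3∈{7}] r4c3 is down to just 7. So r4c3=7.
Step 42. [r1c2∈{2}] r1c2 is down to just 2 ⇒ r1c2=2.
Step 43. [r1c8∈{7}] r1c8's peers cover all but 7 ⇒ r1c8=7.
Step 44. [r7c9∈{2}] r7c9's peers cover all but 2 ⇒ r7c9=2.
Step 45. [r2c7∈{9}] r2c7 is down to just 9. So r2c7=9.
Step 46. [r8c7∈{1}] nothing but 1 survives at r8c7. So r8c7=1.
Step 47. [r8c6∈{6}] r8c6 has the single candidate 6. So r8c6=6.
Step 48. [r9c1∈{2}] only 2 remains possible at r9c1. So r9c1=2.

Answer: 5 2 8 9 3 1 4 7 6 / 7 3 6 4 5 2 9 8 1 / 1 9 4 8 6 7 3 2 5 / 8 6 7 1 9 4 2 5 3 / 3 4 2 6 8 5 7 1 9 / 9 1 5 7 2 3 8 6 4 / 6 7 9 3 1 8 5 4 2 / 4 5 3 2 7 6 1 9 8 / 2 8 1 5 4 9 6 3 7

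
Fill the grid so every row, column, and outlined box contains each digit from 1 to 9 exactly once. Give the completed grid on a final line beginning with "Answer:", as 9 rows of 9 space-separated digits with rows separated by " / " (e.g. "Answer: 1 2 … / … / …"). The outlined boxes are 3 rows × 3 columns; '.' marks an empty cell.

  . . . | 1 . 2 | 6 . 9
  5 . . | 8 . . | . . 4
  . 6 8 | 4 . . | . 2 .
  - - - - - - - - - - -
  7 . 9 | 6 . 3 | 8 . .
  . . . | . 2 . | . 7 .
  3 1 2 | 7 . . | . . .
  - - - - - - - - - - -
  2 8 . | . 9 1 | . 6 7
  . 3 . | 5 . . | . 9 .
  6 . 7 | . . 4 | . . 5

Step 1. [r8c9∈{1,2,8}] across col 9, 8 lands solely at r8c9, so r8c9=8.
Step 2. [r1c1∈{4}] nothing but 4 survives at r1c1. So r1c1=4.
Step 3. [r4c5∈{1,4,5}] in col 5, 1 fits only at r4c5 ⇒ r4c5=1.
Step 4. [r6c5∈{4,5,8}] in col 5, 4 fits only at r6c5 ⇒ r6c5=4.
Step 5. [r6c8∈{5}] r6c8 has the single candidate 5 ⇒ r6c8=5.
Step 6. [r3c7∈{1,3,5,7}] col 7 places 5 nowhere but r3c7, so r3c7=5.
Step 7. [r2c7∈{1,3,7}] 7 has one home in col 7: r2c7. So r2c7=7.
Step 8. [r5c6∈{5,8,9}] in col 6, 5 fits only at r5c6. So r5c6=5.
Step 9. [r8c7∈{1,2,4}] row 8 places 2 nowhere but r8c7. So r8c7=2.
Step 10. [r5c2∈{4}] r5c2 is down to just 4. So r5c2=4.
Step 11. [r1c3∈{3}] r1c3 has the single candidate 3. So r1c3=3.
Step 12. [r3c1∈{1,9}] across col 1, 9 lands solely at r3c1 ⇒ r3c1=9.
Step 13. [r3c9∈{1,3}] 1 has one home in row 3: r3c9, so r3c9=1.
Step 14. [r7c4∈{3}] r7c4 has the single candidate 3. So r7c4=3.
Step 15. [r5c7∈{1,3,9}] row 5 places 1 nowhere but r5c7. So r5c7=1.
Step 16. [r3c6∈{7}] r3c6's peers cover all but 7. So r3c6=7.
Step 17. [r8c6∈{6}] only 6 remains possible at r8c6. So r8c6=6.
Step 18. [r8c3∈{1,4}] across row 8, 4 lands solely at r8c3 ⇒ r8c3=4.
Step 19. [r2c8∈{3}] nothing but 3 survives at r2c8 ⇒ r2c8=3.
Step 20. [r5c3∈{6}] r5c3 has the single candidate 6, so r5c3=6.
Step 21. [r2c6∈{9}] r2c6 is down to just 9 ⇒ r2c6=9.
Step 22. [r9c4∈{2}] r9c4 is down to just 2 ⇒ r9c4=2.
Step 23. [r9c2∈{9}] r9c2 has the single candidate 9. So r9c2=9.
Step 24. [r2c2∈{2}] nothing but 2 survives at r2c2. So r2c2=2.
Step 25. [r3c5∈{3}] r3c5 is down to just 3. So r3c5=3.
Step 26. [r4c2∈{5}] nothing but 5 survives at r4c2. So r4c2=5.
Step 27. [r2c5∈{6}] only 6 remains possible at r2c5 ⇒ r2c5=6.
Step 28. [r9c8∈{1}] r9c8 is down to just 1. So r9c8=1.
Step 29. [r7c3∈{5}] r7c3 is down to just 5 ⇒ r7c3=5.
Step 30. [r9c5∈{8}] nothing but 8 survives at r9c5. So r9c5=8.
Step 31. [r1c2∈{7}] r1c2's peers cover all but 7 ⇒ r1c2=7.
Step 32. [r9c7∈{3}] r9c7 has the single candidate 3, so r9c7=3.
Step 33. [r6c6∈{8}] r6c6 has the single candidate 8. So r6c6=8.
Step 34. [r7c7∈{4}] nothing but 4 survives at r7c7 ⇒ r7c7=4.
Step 35. [r1c8∈{8}] r1c8 is down to just 8, so r1c8=8.
Step 36. [r5c1∈{8}] r5c1's peers cover all but 8, so r5c1=8.
Step 37. [r5c9∈{3}] r5c9's peers cover all but 3. So r5c9=3.
Step 38. [r5c4∈{9}] r5c4's peers cover all but 9 ⇒ r5c4=9.
Step 39. [r8c5∈{7}] r8c5 is down to just 7 ⇒ r8c5=7.
Step 40. [r1c5∈{5}] r1c5's peers cover all but 5, so r1c5=5.
Step 41. [r4c9∈{2}] r4c9's peers cover all but 2. So r4c9=2.
Step 42. [r6c9∈{6}] r6c9 has the single candidate 6. So r6c9=6.
Step 43. [r8c1∈{1}] r8c1's peers cover all but 1 ⇒ r8c1=1.
Step 44. [r4c8∈{4}] r4c8 has the single candidate 4. So r4c8=4.
Step 45. [r6c7∈{9}] r6c7 is down to just 9 ⇒ r6c7=9.
Step 46. [r2c3∈{1}] r2c3 is down to just 1. So r2c3=1.

Answer: 4 7 3 1 5 2 6 8 9 / 5 2 1 8 6 9 7 3 4 / 9 6 8 4 3 7 5 2 1 / 7 5 9 6 1 3 8 4 2 / 8 4 6 9 2 5 1 7 3 / 3 1 2 7 4 8 9 5 6 / 2 8 5 3 9 1 4 6 7 / 1 3 4 5 7 6 2 9 8 / 6 9 7 2 8 4 3 1 5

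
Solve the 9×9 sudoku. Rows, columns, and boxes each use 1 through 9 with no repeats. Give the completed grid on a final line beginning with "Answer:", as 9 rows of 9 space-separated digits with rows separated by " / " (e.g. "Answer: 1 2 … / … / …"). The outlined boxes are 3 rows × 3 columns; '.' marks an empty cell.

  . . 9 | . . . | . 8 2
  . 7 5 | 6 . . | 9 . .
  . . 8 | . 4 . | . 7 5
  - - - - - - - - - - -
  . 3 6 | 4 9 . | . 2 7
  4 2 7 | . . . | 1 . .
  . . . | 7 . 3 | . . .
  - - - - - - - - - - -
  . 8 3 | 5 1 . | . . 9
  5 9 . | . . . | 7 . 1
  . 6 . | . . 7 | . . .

Step 1. [r3c2∈{1}] only 1 remains possible at r3c2 ⇒ r3c2=1.
Step 2. [r5c4∈{8}] nothing but 8 survives at r5c4, so r5c4=8.
Step 3. [r6c5∈{2,5,6}] in row 6, 2 fits only at r6c5, so r6c5=2.
Step 4. [r5c8∈{3,5,6,9}] across row 5, 9 lands solely at r5c8. So r5c8=9.
Step 5. [r4c6∈{1,5}] across box 5, 1 lands solely at r4c6 ⇒ r4c6=1.
Step 6. [r4c7∈{5,8}] in row 4, 5 fits only at r4c7, so r4c7=5.
Step 7. [r9c4∈{2,3,9}] 9 has one home in row 9: r9c4 ⇒ r9c4=9.
Step 8. [r5c9∈{3,6}] r5c9 is the only open cell in row 5 admitting 3. So r5c9=3.
Step 9. [r2c9∈{4}] r2c9 is down to just 4, so r2c9=4.
Step 10. [r9c9∈{8}] r9c9's peers cover all but 8, so r9c9=8.
Step 11. [r9c5∈{3}] r9c5's peers cover all but 3. So r9c5=3.
Step 12. [r8c4∈{2}] r8c4's peers cover all but 2. So r8c4=2.
Step 13. [r9c3∈{1,2,4}] col 3 places 2 nowhere but r9c3. So r9c3=2.
Step 14. [r9c7∈{4}] r9c7 is down to just 4. So r9c7=4.
Step 15. [r7c8∈{6}] r7c8 is down to just 6. So r7c8=6.
Step 16. [r3c4∈{3}] r3c4 is down to just 3, so r3c4=3.
Step 17. [r1c7∈{3,6}] col 7 places 3 nowhere but r1c7 ⇒ r1c7=3.
Step 18. [r2c5∈{8}] nothing but 8 survives at r2c5 ⇒ r2c5=8.
Step 19. [r6c7∈{6,8}] in col 7, 8 fits only at r6c7. So r6c7=8.
Step 20. [r8c5∈{6}] r8c5 is down to just 6. So r8c5=6.
Step 21. [r2c6∈{2}] only 2 remains possible at r2c6 ⇒ r2c6=2.
Step 22. [r1c6∈{5}] r1c6 has the single candidate 5 ⇒ r1c6=5.
Step 23. [r3c1∈{2,6}] in row 3, 2 fits only at r3c1, so r3c1=2.
Step 24. [r7c6∈{4}] nothing but 4 survives at r7c6 ⇒ r7c6=4.
Step 25. [r9c1∈{1}] only 1 remains possible at r9c1, so r9c1=1.
Step 26. [r1c5∈{7}] r1c5 has the single candidate 7 ⇒ r1c5=7.
Step 27. [r2c8∈{1}] r2c8 has the single candidate 1 ⇒ r2c8=1.
Step 28. [r6c8∈{4}] r6c8 has the single candidate 4 ⇒ r6c8=4.
Step 29. [r5c5∈{5}] r5c5 has the single candidate 5, so r5c5=5.
Step 30. [r7c1∈{7}] nothing but 7 survives at r7c1, so r7c1=7.
Step 31. [r7c7∈{2}] r7c7 has the single candidate 2, so r7c7=2.
Step 32. [r5c6∈{6}] r5c6 has the single candidate 6, so r5c6=6.
Step 33. [r6c9∈{6}] nothing but 6 survives at r6c9, so r6c9=6.
Step 34. [r6c2∈{5}] r6c2 has the single candidate 5 ⇒ r6c2=5.
Step 35. [r8c8∈{3}] nothing but 3 survives at r8c8, so r8c8=3.
Step 36. [r1c4∈{1}] r1c4 has the single candidate 1, so r1c4=1.
Step 37. [r6c1∈{9}] r6c1 has the single candidate 9. So r6c1=9.
Step 38. [r8c3∈{4}] r8c3 has the single candidate 4 ⇒ r8c3=4.
Step 39. [r8c6∈{8}] r8c6's peers cover all but 8, so r8c6=8.
Step 40. [r3c7∈{6}] r3c7 has the single candidate 6. So r3c7=6.
Step 41. [r9c8∈{5}] r9c8 is down to just 5, so r9c8=5.
Step 42. [r3c6∈{9}] r3c6 is down to just 9. So r3c6=9.
Step 43. [r1c1∈{6}] r1c1's peers cover all but 6 ⇒ r1c1=6.
Step 44. [r2c1∈{3}] r2c1 has the single candidate 3. So r2c1=3.
Step 45. [r6c3∈{1}] only 1 remains possible at r6c3. So r6c3=1.
Step 46. [r1c2∈{4}] r1c2 is down to just 4. So r1c2=4.
Step 47. [r4c1∈{8}] r4c1 is down to just 8 ⇒ r4c1=8.

Answer: 6 4 9 1 7 5 3 8 2 / 3 7 5 6 8 2 9 1 4 / 2 1 8 3 4 9 6 7 5 / 8 3 6 4 9 1 5 2 7 / 4 2 7 8 5 6 1 9 3 / 9 5 1 7 2 3 8 4 6 / 7 8 3 5 1 4 2 6 9 / 5 9 4 2 6 8 7 3 1 / 1 6 2 9 3 7 4 5 8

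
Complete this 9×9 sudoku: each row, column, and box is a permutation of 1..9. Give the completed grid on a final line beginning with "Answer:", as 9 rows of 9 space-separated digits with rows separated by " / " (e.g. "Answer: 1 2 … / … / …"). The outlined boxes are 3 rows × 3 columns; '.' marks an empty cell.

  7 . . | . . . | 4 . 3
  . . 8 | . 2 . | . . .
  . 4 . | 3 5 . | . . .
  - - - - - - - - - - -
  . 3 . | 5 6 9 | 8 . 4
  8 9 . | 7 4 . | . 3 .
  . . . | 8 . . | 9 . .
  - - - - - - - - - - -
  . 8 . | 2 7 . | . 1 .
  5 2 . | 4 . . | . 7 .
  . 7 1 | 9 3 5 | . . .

Step 1. [r4c8∈{2}] only 2 remains possible at r4c8, so r4c8=2.
Step 2. [r7c6∈{6}] nothing but 6 survives at r7c6 ⇒ r7c6=6.
Step 3. [r1c3∈{2,5,6,9}] 2 has one home in row 1: r1c3, so r1c3=2.
Step 4. [r6c5∈{1}] r6c5 is down to just 1 ⇒ r6c5=1.
Step 5. [r6c9∈{5,6,7}] in box 6, 7 fits only at r6c9. So r6c9=7.
Step 6. [r8c6∈{1,8}] r8c6 is the only open cell in row 8 admitting 1. So r8c6=1.
Step 7. [r2c1∈{1,3,6,9}] row 2 places 3 nowhere but r2c1, so r2c1=3.
Step 8. [r9c8∈{4,6,8}] in col 8, 4 fits only at r9c8 ⇒ r9c8=4.
Step 9. [r9c1∈{6}] r9c1's peers cover all but 6 ⇒ r9c1=6.
Step 10. [r9c9∈{2,8}] r9c9 is the only open cell in row 9 admitting 8 ⇒ r9c9=8.
Step 11. [r3c9∈{1,2,6,9}] 2 has one home in col 9: r3c9, so r3c9=2.
Step 12. [r1c6∈{8}] only 8 remains possible at r1c6, so r1c6=8.
Step 13. [r6c1∈{2,4}] r6c1 is the only open cell in col 1 admitting 2. So r6c1=2.
Step 14. [r6c3∈{4,5,6}] row 6 places 4 nowhere but r6c3 ⇒ r6c3=4.
Step 15. [r5c3∈{5,6}] across col 3, 5 lands solely at r5c3. So r5c3=5.
Step 16. [r3c3∈{6,9}] across col 3, 6 lands solely at r3c3, so r3c3=6.
Step 17. [r6c8∈{5,6}] across row 6, 5 lands solely at r6c8. So r6c8=5.
Step 18. [r3c1∈{1,9}] box 1 places 9 nowhere but r3c1, so r3c1=9.
Step 19. [r3c7∈{1,7}] across row 3, 1 lands solely at r3c7, so r3c7=1.
Step 20. [r5c7∈{6}] r5c7 is down to just 6 ⇒ r5c7=6.
Step 21. [r1c2∈{1,5}] r1c2 is the only open cell in row 1 admitting 5, so r1c2=5.
Step 22. [r8c7∈{3}] r8c7 has the single candidate 3. So r8c7=3.
Step 23. [r8c3∈{9}] nothing but 9 survives at r8c3, so r8c3=9.
Step 24. [r2c7∈{5,7}] col 7 places 7 nowhere but r2c7 ⇒ r2c7=7.
Step 25. [r2c9∈{5,6,9}] r2c9 is the only open cell in row 2 admitting 5. So r2c9=5.
Step 26. [r2c8∈{6,9}] 9 has one home in row 2: r2c8. So r2c8=9.
Step 27. [r2c4∈{1,6}] r2c4 is the only open cell in row 2 admitting 6 ⇒ r2c4=6.
Step 28. [r5c9∈{1}] r5c9 has the single candidate 1, so r5c9=1.
Step 29. [r2c6∈{4}] nothing but 4 survives at r2c6. So r2c6=4.
Step 30. [r1c8∈{6}] r1c8 has the single candidate 6, so r1c8=6.
Step 31. [r3c6∈{7}] r3c6 has the single candidate 7. So r3c6=7.
Step 32. [r1c4∈{1}] only 1 remains possible at r1c4. So r1c4=1.
Step 33. [r7c1∈{4}] only 4 remains possible at r7c1. So r7c1=4.
Step 34. [r7c7∈{5}] r7c7 has the single candidate 5, so r7c7=5.
Step 35. [r8c9∈{6}] r8c9 is down to just 6. So r8c9=6.
Step 36. [r8c5∈{8}] r8c5 is down to just 8. So r8c5=8.
Step 37. [r3c8∈{8}] r3c8 is down to just 8, so r3c8=8.
Step 38. [r1c5∈{9}] r1c5 is down to just 9. So r1c5=9.
Step 39. [r6c6∈{3}] r6c6's peers cover all but 3, so r6c6=3.
Step 40. [r9c7∈{2}] r9c7 has the single candidate 2, so r9c7=2.
Step 41. [r6c2∈{6}] r6c2's peers cover all but 6. So r6c2=6.
Step 42. [r4c1∈{1}] r4c1 is down to just 1 ⇒ r4c1=1.
Step 43. [r7c9∈{9}] nothing but 9 survives at r7c9. So r7c9=9.
Step 44. [r2c2∈{1}] r2c2 is down to just 1, so r2c2=1.
Step 45. [r7c3∈{3}] r7c3 is down to just 3 ⇒ r7c3=3.
Step 46. [r4c3∈{7}] nothing but 7 survives at r4c3 ⇒ r4c3=7.
Step 47. [r5c6∈{2}] nothing but 2 survives at r5c6 ⇒ r5c6=2.

Answer: 7 5 2 1 9 8 4 6 3 / 3 1 8 6 2 4 7 9 5 / 9 4 6 3 5 7 1 8 2 / 1 3 7 5 6 9 8 2 4 / 8 9 5 7 4 2 6 3 1 / 2 6 4 8 1 3 9 5 7 / 4 8 3 2 7 6 5 1 9 / 5 2 9 4 8 1 3 7 6 / 6 7 1 9 3 5 2 4 8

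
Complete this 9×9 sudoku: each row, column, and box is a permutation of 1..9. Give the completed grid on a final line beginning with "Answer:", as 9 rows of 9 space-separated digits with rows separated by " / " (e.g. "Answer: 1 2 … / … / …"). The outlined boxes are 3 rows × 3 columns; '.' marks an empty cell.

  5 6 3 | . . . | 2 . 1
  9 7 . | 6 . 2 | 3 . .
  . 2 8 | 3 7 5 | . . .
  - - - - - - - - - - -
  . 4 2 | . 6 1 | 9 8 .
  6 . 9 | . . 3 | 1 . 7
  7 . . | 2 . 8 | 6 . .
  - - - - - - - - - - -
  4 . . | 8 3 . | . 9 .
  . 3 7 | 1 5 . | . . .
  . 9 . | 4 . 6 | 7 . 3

Step 1. [r3c7∈{4}] r3c7 has the single candidate 4 ⇒ r3c7=4.
Step 2. [r4c9∈{5}] r4c9 has the single candidate 5. So r4c9=5.
Step 3. [r5c5∈{4}] r5c5 is down to just 4, so r5c5=4.
Step 4. [r7c9∈{2,6}] across row 7, 2 lands solely at r7c9 ⇒ r7c9=2.
Step 5. [r9c8∈{1,5}] in col 8, 1 fits only at r9c8, so r9c8=1.
Step 6. [r9c3∈{5}] r9c3's peers cover all but 5. So r9c3=5.
Step 7. [r6c3∈{1}] r6c3 is down to just 1, so r6c3=1.
Step 8. [r1c4∈{9}] r1c4 is down to just 9. So r1c4=9.
Step 9. [r8c1∈{2,8}] row 8 places 2 nowhere but r8c1 ⇒ r8c1=2.
Step 10. [r3c8∈{6}] only 6 remains possible at r3c8 ⇒ r3c8=6.
Step 11. [r8c9∈{4,6,8}] 6 has one home in row 8: r8c9, so r8c9=6.
Step 12. [r2c9∈{8}] r2c9's peers cover all but 8 ⇒ r2c9=8.
Step 13. [r5c4∈{5}] nothing but 5 survives at r5c4 ⇒ r5c4=5.
Step 14. [r6c9∈{4}] r6c9 has the single candidate 4. So r6c9=4.
Step 15. [r8c6∈{9}] nothing but 9 survives at r8c6, so r8c6=9.
Step 16. [r4c4∈{7}] r4c4 is down to just 7, so r4c4=7.
Step 17. [r7c6∈{7}] r7c6's peers cover all but 7, so r7c6=7.
Step 18. [r9c5∈{2}] r9c5 is down to just 2. So r9c5=2.
Step 19. [r3c1∈{1}] r3c1 is down to just 1, so r3c1=1.
Step 20. [r7c3∈{6}] r7c3 is down to just 6. So r7c3=6.
Step 21. [r8c8∈{4}] r8c8 is down to just 4 ⇒ r8c8=4.
Step 22. [r2c8∈{5}] nothing but 5 survives at r2c8. So r2c8=5.
Step 23. [r9c1∈{8}] r9c1's peers cover all but 8 ⇒ r9c1=8.
Step 24. [r1c5∈{8}] nothing but 8 survives at r1c5 ⇒ r1c5=8.
Step 25. [r5c2∈{8}] nothing but 8 survives at r5c2, so r5c2=8.
Step 26. [r6c2∈{5}] nothing but 5 survives at r6c2 ⇒ r6c2=5.
Step 27. [r8c7∈{8}] r8c7 has the single candidate 8. So r8c7=8.
Step 28. [r3c9∈{9}] r3c9 is down to just 9 ⇒ r3c9=9.
Step 29. [r5c8∈{2}] r5c8 is down to just 2 ⇒ r5c8=2.
Step 30. [r2c5∈{1}] r2c5 has the single candidate 1, so r2c5=1.
Step 31. [r6c8∈{3}] nothing but 3 survives at r6c8, so r6c8=3.
Step 32. [r6c5∈{9}] r6c5 is down to just 9. So r6c5=9.
Step 33. [r4c1∈{3}] nothing but 3 survives at r4c1. So r4c1=3.
Step 34. [r1c8∈{7}] r1c8 is down to just 7, so r1c8=7.
Step 35. [r7c2∈{1}] r7c2 has the single candidate 1. So r7c2=1.
Step 36. [r1c6∈{4}] nothing but 4 survives at r1c6, so r1c6=4.
Step 37. [r2c3∈{4}] r2c3 has the single candidate 4. So r2c3=4.
Step 38. [r7c7∈{5}] only 5 remains possible at r7c7, so r7c7=5.

Answer: 5 6 3 9 8 4 2 7 1 / 9 7 4 6 1 2 3 5 8 / 1 2 8 3 7 5 4 6 9 / 3 4 2 7 6 1 9 8 5 / 6 8 9 5 4 3 1 2 7 / 7 5 1 2 9 8 6 3 4 / 4 1 6 8 3 7 5 9 2 / 2 3 7 1 5 9 8 4 6 / 8 9 5 4 2 6 7 1 3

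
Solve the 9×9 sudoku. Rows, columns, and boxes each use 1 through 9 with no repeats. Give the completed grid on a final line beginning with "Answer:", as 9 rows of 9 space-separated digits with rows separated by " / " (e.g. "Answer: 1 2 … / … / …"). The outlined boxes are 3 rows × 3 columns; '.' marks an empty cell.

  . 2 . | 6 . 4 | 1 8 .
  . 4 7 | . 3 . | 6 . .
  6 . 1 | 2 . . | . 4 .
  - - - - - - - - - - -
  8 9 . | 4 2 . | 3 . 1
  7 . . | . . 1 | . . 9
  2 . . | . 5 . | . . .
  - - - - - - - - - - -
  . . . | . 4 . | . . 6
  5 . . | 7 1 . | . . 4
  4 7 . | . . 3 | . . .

Step 1. [r3c2∈{3,5,8}] in box 1, 8 fits only at r3c2. So r3c2=8.
Step 2. [r5c2∈{3,5,6}] r5c2 is the only open cell in col 2 admitting 5, so r5c2=5.
Step 3. [r4c3∈{6}] r4c3 is down to just 6 ⇒ r4c3=6.
Step 4. [r2c1∈{9}] r2c1's peers cover all but 9, so r2c1=9.
Step 5. [r3c7∈{5,7,9}] 9 has one home in box 3: r3c7, so r3c7=9.
Step 6. [r9c5∈{6,8,9}] in row 9, 6 fits only at r9c5. So r9c5=6.
Step 7. [r6c6∈{6,7,8,9}] r6c6 is the only open cell in col 6 admitting 6, so r6c6=6.
Step 8. [r4c8∈{5,7}] across row 4, 5 lands solely at r4c8. So r4c8=5.
Step 9. [r2c8∈{2}] only 2 remains possible at r2c8 ⇒ r2c8=2.
Step 10. [r9c9∈{2,5,8}] 2 has one home in col 9: r9c9 ⇒ r9c9=2.
Step 11. [r8c7∈{8}] nothing but 8 survives at r8c7 ⇒ r8c7=8.
Step 12. [r6c4∈{3,8,9}] across row 6, 9 lands solely at r6c4 ⇒ r6c4=9.
Step 13. [r2c9∈{5}] only 5 remains possible at r2c9 ⇒ r2c9=5.
Step 14. [r7c1∈{1,3}] col 1 places 1 nowhere but r7c1. So r7c1=1.
Step 15. [r7c2∈{3}] r7c2's peers cover all but 3 ⇒ r7c2=3.
Step 16. [r3c5∈{7}] r3c5 has the single candidate 7 ⇒ r3c5=7.
Step 17. [r6c8∈{7}] nothing but 7 survives at r6c8, so r6c8=7.
Step 18. [r7c8∈{9}] r7c8 is down to just 9. So r7c8=9.
Step 19. [r6c3∈{3,4}] 3 has one home in row 6: r6c3. So r6c3=3.
Step 20. [r9c7∈{5}] r9c7's peers cover all but 5 ⇒ r9c7=5.
Step 21. [r9c4∈{8}] r9c4 has the single candidate 8 ⇒ r9c4=8.
Step 22. [r8c6∈{2,9}] 9 has one home in col 6: r8c6. So r8c6=9.
Step 23. [r7c6∈{2,5}] r7c6 is the only open cell in col 6 admitting 2, so r7c6=2.
Step 24. [r1c9∈{3,7}] r1c9 is the only open cell in row 1 admitting 7. So r1c9=7.
Step 25. [r5c7∈{2,4}] row 5 places 2 nowhere but r5c7. So r5c7=2.
Step 26. [r9c3∈{9}] r9c3 is down to just 9, so r9c3=9.
Step 27. [r1c3∈{5}] r1c3 has the single candidate 5. So r1c3=5.
Step 28. [r8c3∈{2}] only 2 remains possible at r8c3. So r8c3=2.
Step 29. [r5c3∈{4}] nothing but 4 survives at r5c3 ⇒ r5c3=4.
Step 30. [r8c2∈{6}] r8c2 is down to just 6 ⇒ r8c2=6.
Step 31. [r6c9∈{8}] r6c9's peers cover all but 8 ⇒ r6c9=8.
Step 32. [r5c8∈{6}] r5c8's peers cover all but 6 ⇒ r5c8=6.
Step 33. [r2c6∈{8}] r2c6's peers cover all but 8 ⇒ r2c6=8.
Step 34. [r5c4∈{3}] r5c4's peers cover all but 3 ⇒ r5c4=3.
Step 35. [r4c6∈{7}] r4c6 is down to just 7 ⇒ r4c6=7.
Step 36. [r6c7∈{4}] nothing but 4 survives at r6c7, so r6c7=4.
Step 37. [r3c9∈{3}] r3c9 has the single candidate 3 ⇒ r3c9=3.
Step 38. [r2c4∈{1}] r2c4's peers cover all but 1 ⇒ r2c4=1.
Step 39. [r3c6∈{5}] r3c6's peers cover all but 5 ⇒ r3c6=5.
Step 40. [r8c8∈{3}] nothing but 3 survives at r8c8 ⇒ r8c8=3.
Step 41. [r1c5∈{9}] nothing but 9 survives at r1c5, so r1c5=9.
Step 42. [r9c8∈{1}] r9c8 is down to just 1. So r9c8=1.
Step 43. [r1c1∈{3}] nothing but 3 survives at r1c1, so r1c1=3.
Step 44. [r7c4∈{5}] only 5 remains possible at r7c4 ⇒ r7c4=5.
Step 45. [r5c5∈{8}] r5c5's peers cover all but 8 ⇒ r5c5=8.
Step 46. [r7c7∈{7}] r7c7's peers cover all but 7, so r7c7=7.
Step 47. [r7c3∈{8}] nothing but 8 survives at r7c3. So r7c3=8.
Step 48. [r6c2∈{1}] only 1 remains possible at r6c2, so r6c2=1.

Answer: 3 2 5 6 9 4 1 8 7 / 9 4 7 1 3 8 6 2 5 / 6 8 1 2 7 5 9 4 3 / 8 9 6 4 2 7 3 5 1 / 7 5 4 3 8 1 2 6 9 / 2 1 3 9 5 6 4 7 8 / 1 3 8 5 4 2 7 9 6 / 5 6 2 7 1 9 8 3 4 / 4 7 9 8 6 3 5 1 2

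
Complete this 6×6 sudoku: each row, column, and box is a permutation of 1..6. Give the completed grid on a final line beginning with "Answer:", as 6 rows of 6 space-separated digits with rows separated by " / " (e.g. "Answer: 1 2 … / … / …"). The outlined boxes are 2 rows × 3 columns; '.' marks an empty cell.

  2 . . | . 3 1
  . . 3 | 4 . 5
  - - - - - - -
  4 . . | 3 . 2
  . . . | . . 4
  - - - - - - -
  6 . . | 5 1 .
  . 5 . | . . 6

Step 1. [r4c1∈{1,3,5}] r4c1 is the only open cell in col 1 admitting 5, so r4c1=5.
Step 2. [r4c5∈{6}] nothing but 6 survives at r4c5. So r4c5=6.
Step 3. [r2c2∈{1,6}] across row 2, 6 lands solely at r2c2 ⇒ r2c2=6.
Step 4. [r3c2∈{1}] only 1 remains possible at r3c2. So r3c2=1.
Step 5. [r4c3∈{2}] r4c3 has the single candidate 2, so r4c3=2.
Step 6. [r5c3∈{4}] nothing but 4 survives at r5c3, so r5c3=4.
Step 7. [r6c1∈{1,3}] in row 6, 3 fits only at r6c1. So r6c1=3.
Step 8. [r6c5∈{2,4}] r6c5 is the only open cell in row 6 admitting 4 ⇒ r6c5=4.
Step 9. [r5c2∈{2}] only 2 remains possible at r5c2 ⇒ r5c2=2.
Step 10. [r2c5∈{2}] r2c5's peers cover all but 2. So r2c5=2.
Step 11. [r6c3∈{1}] nothing but 1 survives at r6c3. So r6c3=1.
Step 12. [r3c5∈{5}] r3c5 is down to just 5 ⇒ r3c5=5.
Step 13. [r1c4∈{6}] r1c4 has the single candidate 6. So r1c4=6.
Step 14. [r5c6∈{3}] nothing but 3 survives at r5c6, so r5c6=3.
Step 15. [r4c2∈{3}] only 3 remains possible at r4c2, so r4c2=3.
Step 16. [r2c1∈{1}] r2c1's peers cover all but 1, so r2c1=1.
Step 17. [r1c3∈{5}] r1c3 has the single candidate 5. So r1c3=5.
Step 18. [r1c2∈{4}] r1c2 has the single candidate 4. So r1c2=4.
Step 19. [r4c4∈{1}] r4c4 has the single candidate 1 ⇒ r4c4=1.
Step 20. [r3c3∈{6}] r3c3's peers cover all but 6, so r3c3=6.
Step 21. [r6c4∈{2}] r6c4 has the single candidate 2, so r6c4=2.

Answer: 2 4 5 6 3 1 / 1 6 3 4 2 5 / 4 1 6 3 5 2 / 5 3 2 1 6 4 / 6 2 4 5 1 3 / 3 5 1 2 4 6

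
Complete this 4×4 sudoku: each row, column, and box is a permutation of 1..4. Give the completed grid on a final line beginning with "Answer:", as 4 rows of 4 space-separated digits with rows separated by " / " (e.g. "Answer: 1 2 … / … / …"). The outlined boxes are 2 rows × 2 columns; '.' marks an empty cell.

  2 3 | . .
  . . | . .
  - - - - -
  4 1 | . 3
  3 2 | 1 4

Step 1. [r2c3∈{2,3,4}] 3 has one home in row 2: r2c3 ⇒ r2c3=3.
Step 2. [r2c4∈{1,2}] r2c4 is the only open cell in row 2 admitting 2, so r2c4=2.
Step 3. [r1c4∈{1}] r1c4 is down to just 1 ⇒ r1c4=1.
Step 4. [r1c3∈{4}] r1c3 is down to just 4 ⇒ r1c3=4.
Step 5. [r3c3∈{2}] r3c3 has the single candidate 2. So r3c3=2.
Step 6. [r2c1∈{1}] r2c1's peers cover all but 1 ⇒ r2c1=1.
Step 7. [r2c2∈{4}] r2c2's peers cover all but 4, so r2c2=4.

Answer: 2 3 4 1 / 1 4 3 2 / 4 1 2 3 / 3 2 1 4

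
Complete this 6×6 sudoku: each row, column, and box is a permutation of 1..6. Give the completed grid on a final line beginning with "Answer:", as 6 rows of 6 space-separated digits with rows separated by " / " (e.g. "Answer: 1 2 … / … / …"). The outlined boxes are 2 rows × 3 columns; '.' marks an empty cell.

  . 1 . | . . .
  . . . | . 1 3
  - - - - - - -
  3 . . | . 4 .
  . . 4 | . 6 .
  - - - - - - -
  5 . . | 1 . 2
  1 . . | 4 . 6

Step 1. [r4c1∈{2}] only 2 remains possible at r4c1 ⇒ r4c1=2.
Step 2. [r1c3∈{2,3,5,6}] across row 1, 3 lands solely at r1c3. So r1c3=3.
Step 3. [r4c2∈{5}] r4c2 has the single candidate 5. So r4c2=5.
Step 4. [r5c2∈{3,4,6}] in row 5, 4 fits only at r5c2, so r5c2=4.
Step 5. [r3c4∈{2,5}] row 3 places 2 nowhere but r3c4 ⇒ r3c4=2.
Step 6. [r2c3∈{2,5,6}] across col 3, 5 lands solely at r2c3. So r2c3=5.
Step 7. [r1c4∈{5,6}] across col 4, 5 lands solely at r1c4, so r1c4=5.
Step 8. [r1c1∈{4,6}] row 1 places 6 nowhere but r1c1. So r1c1=6.
Step 9. [r6c2∈{2,3}] 3 has one home in col 2: r6c2. So r6c2=3.
Step 10. [r3c3∈{1,6}] in col 3, 1 fits only at r3c3, so r3c3=1.
Step 11. [r2c2∈{2}] r2c2 is down to just 2. So r2c2=2.
Step 12. [r5c5∈{3}] nothing but 3 survives at r5c5 ⇒ r5c5=3.
Step 13. [r5c3∈{6}] only 6 remains possible at r5c3. So r5c3=6.
Step 14. [r3c6∈{5}] r3c6 is down to just 5 ⇒ r3c6=5.
Step 15. [r4c6∈{1}] only 1 remains possible at r4c6. So r4c6=1.
Step 16. [r6c5∈{5}] r6c5 is down to just 5, so r6c5=5.
Step 17. [r3c2∈{6}] r3c2 is down to just 6, so r3c2=6.
Step 18. [r1c5∈{2}] nothing but 2 survives at r1c5, so r1c5=2.
Step 19. [r4c4∈{3}] only 3 remains possible at r4c4 ⇒ r4c4=3.
Step 20. [r6c3∈{2}] only 2 remains possible at r6c3 ⇒ r6c3=2.
Step 21. [r2c1∈{4}] r2c1's peers cover all but 4 ⇒ r2c1=4.
Step 22. [r1c6∈{4}] r1c6 is down to just 4. So r1c6=4.
Step 23. [r2c4∈{6}] r2c4 has the single candidate 6 ⇒ r2c4=6.

Answer: 6 1 3 5 2 4 / 4 2 5 6 1 3 / 3 6 1 2 4 5 / 2 5 4 3 6 1 / 5 4 6 1 3 2 / 1 3 2 4 5 6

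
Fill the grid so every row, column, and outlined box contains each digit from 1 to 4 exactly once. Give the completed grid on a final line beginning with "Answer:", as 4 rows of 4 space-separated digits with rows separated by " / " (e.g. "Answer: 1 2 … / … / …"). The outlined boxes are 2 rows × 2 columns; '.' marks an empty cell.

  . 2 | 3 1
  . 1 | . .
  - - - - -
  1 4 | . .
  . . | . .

Step 1. [r3c3∈{2}] r3c3 is down to just 2 ⇒ r3c3=2.
Step 2. [r2c3∈{4}] nothing but 4 survives at r2c3. So r2c3=4.
Step 3. [r4c2∈{3}] only 3 remains possible at r4c2 ⇒ r4c2=3.
Step 4. [r1c1∈{4}] only 4 remains possible at r1c1. So r1c1=4.
Step 5. [r4c1∈{2}] r4c1 is down to just 2, so r4c1=2.
Step 6. [r4c3∈{1}] r4c3 has the single candidate 1. So r4c3=1.
Step 7. [r4c4∈{4}] r4c4 is down to just 4. So r4c4=4.
Step 8. [r3c4∈{3}] r3c4's peers cover all but 3, so r3c4=3.
Step 9. [r2c1∈{3}] nothing but 3 survives at r2c1, so r2c1=3.
Step 10. [r2c4∈{2}] r2c4 has the single candidate 2, so r2c4=2.

Answer: 4 2 3 1 / 3 1 4 2 / 1 4 2 3 / 2 3 1 4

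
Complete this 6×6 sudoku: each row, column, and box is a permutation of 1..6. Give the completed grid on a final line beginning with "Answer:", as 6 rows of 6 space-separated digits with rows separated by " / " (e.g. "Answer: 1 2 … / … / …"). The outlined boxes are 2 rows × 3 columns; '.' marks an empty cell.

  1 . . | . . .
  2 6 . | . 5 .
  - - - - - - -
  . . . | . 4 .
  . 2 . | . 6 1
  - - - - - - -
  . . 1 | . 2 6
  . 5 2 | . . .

Step 1. [r1c5∈{3}] r1c5's peers cover all but 3. So r1c5=3.
Step 2. [r3c6∈{2,3,5}] col 6 places 5 nowhere but r3c6 ⇒ r3c6=5.
Step 3. [r2c6∈{4}] only 4 remains possible at r2c6. So r2c6=4.
Step 4. [r4c4∈{3}] nothing but 3 survives at r4c4. So r4c4=3.
Step 5. [r6c1∈{3,4,6}] r6c1 is the only open cell in row 6 admitting 6. So r6c1=6.
Step 6. [r3c1∈{3}] only 3 remains possible at r3c1. So r3c1=3.
Step 7. [r5c1∈{4}] r5c1's peers cover all but 4. So r5c1=4.
Step 8. [r4c3∈{4,5}] across row 4, 4 lands solely at r4c3. So r4c3=4.
Step 9. [r1c6∈{2}] nothing but 2 survives at r1c6 ⇒ r1c6=2.
Step 10. [r6c4∈{1,4}] in row 6, 4 fits only at r6c4 ⇒ r6c4=4.
Step 11. [r1c4∈{6}] only 6 remains possible at r1c4, so r1c4=6.
Step 12. [r6c5∈{1}] only 1 remains possible at r6c5 ⇒ r6c5=1.
Step 13. [r1c2∈{4}] nothing but 4 survives at r1c2, so r1c2=4.
Step 14. [r3c4∈{2}] only 2 remains possible at r3c4 ⇒ r3c4=2.
Step 15. [r2c4∈{1}] r2c4's peers cover all but 1 ⇒ r2c4=1.
Step 16. [r4c1∈{5}] r4c1's peers cover all but 5 ⇒ r4c1=5.
Step 17. [r5c2∈{3}] r5c2 has the single candidate 3 ⇒ r5c2=3.
Step 18. [r2c3∈{3}] r2c3 is down to just 3. So r2c3=3.
Step 19. [r3c2∈{1}] r3c2 has the single candidate 1, so r3c2=1.
Step 20. [r6c6∈{3}] r6c6 is down to just 3 ⇒ r6c6=3.
Step 21. [r5c4∈{5}] r5c4 has the single candidate 5 ⇒ r5c4=5.
Step 22. [r1c3∈{5}] nothing but 5 survives at r1c3. So r1c3=5.
Step 23. [r3c3∈{6}] r3c3's peers cover all but 6. So r3c3=6.

Answer: 1 4 5 6 3 2 / 2 6 3 1 5 4 / 3 1 6 2 4 5 / 5 2 4 3 6 1 / 4 3 1 5 2 6 / 6 5 2 4 1 3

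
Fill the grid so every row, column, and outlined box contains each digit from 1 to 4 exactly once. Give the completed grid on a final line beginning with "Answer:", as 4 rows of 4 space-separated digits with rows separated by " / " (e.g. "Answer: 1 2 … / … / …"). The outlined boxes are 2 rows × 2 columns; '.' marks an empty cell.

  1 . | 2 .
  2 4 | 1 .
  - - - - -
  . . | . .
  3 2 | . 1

Step 1. [r3c1∈{4}] r3c1's peers cover all but 4. So r3c1=4.
Step 2. [r2c4∈{3}] r2c4 has the single candidate 3, so r2c4=3.
Step 3. [r1c4∈{4}] r1c4's peers cover all but 4. So r1c4=4.
Step 4. [r3c2∈{1}] r3c2's peers cover all but 1 ⇒ r3c2=1.
Step 5. [r3c4∈{2}] only 2 remains possible at r3c4 ⇒ r3c4=2.
Step 6. [r4c3∈{4}] r4c3 has the single candidate 4. So r4c3=4.
Step 7. [r1c2∈{3}] r1c2 is down to just 3, so r1c2=3.
Step 8. [r3c3∈{3}] r3c3's peers cover all but 3. So r3c3=3.

Answer: 1 3 2 4 / 2 4 1 3 / 4 1 3 2 / 3 2 4 1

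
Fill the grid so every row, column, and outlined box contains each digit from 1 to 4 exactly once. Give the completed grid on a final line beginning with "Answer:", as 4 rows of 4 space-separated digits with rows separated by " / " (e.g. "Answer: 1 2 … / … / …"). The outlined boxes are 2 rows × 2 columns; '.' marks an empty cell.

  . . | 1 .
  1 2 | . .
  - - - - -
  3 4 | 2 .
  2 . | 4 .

Step 1. [r4c4∈{1,3}] in row 4, 3 fits only at r4c4 ⇒ r4c4=3.
Step 2. [r1c4∈{2,4}] r1c4 is the only open cell in row 1 admitting 2, so r1c4=2.
Step 3. [r1c2∈{3}] r1c2 is down to just 3 ⇒ r1c2=3.
Step 4. [r2c3∈{3}] r2c3 has the single candidate 3. So r2c3=3.
Step 5. [r3c4∈{1}] nothing but 1 survives at r3c4, so r3c4=1.
Step 6. [r4c2∈{1}] r4c2 has the single candidate 1, so r4c2=1.
Step 7. [r1c1∈{4}] r1c1 is down to just 4, so r1c1=4.
Step 8. [r2c4∈{4}] r2c4's peers cover all but 4 ⇒ r2c4=4.

Answer: 4 3 1 2 / 1 2 3 4 / 3 4 2 1 / 2 1 4 3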